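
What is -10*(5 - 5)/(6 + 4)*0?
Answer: 0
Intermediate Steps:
-10*(5 - 5)/(6 + 4)*0 = -0/10*0 = -10*0*0 = 0*0 = 0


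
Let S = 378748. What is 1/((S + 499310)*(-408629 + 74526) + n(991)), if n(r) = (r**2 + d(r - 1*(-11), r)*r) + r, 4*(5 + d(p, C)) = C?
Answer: -4/1173442353347 ≈ -3.4088e-12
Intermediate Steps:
d(p, C) = -5 + C/4
n(r) = r + r**2 + r*(-5 + r/4) (n(r) = (r**2 + (-5 + r/4)*r) + r = (r**2 + r*(-5 + r/4)) + r = r + r**2 + r*(-5 + r/4))
1/((S + 499310)*(-408629 + 74526) + n(991)) = 1/((378748 + 499310)*(-408629 + 74526) + (1/4)*991*(-16 + 5*991)) = 1/(878058*(-334103) + (1/4)*991*(-16 + 4955)) = 1/(-293361811974 + (1/4)*991*4939) = 1/(-293361811974 + 4894549/4) = 1/(-1173442353347/4) = -4/1173442353347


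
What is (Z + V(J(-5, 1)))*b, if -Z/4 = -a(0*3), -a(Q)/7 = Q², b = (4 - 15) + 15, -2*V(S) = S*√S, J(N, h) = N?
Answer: 10*I*√5 ≈ 22.361*I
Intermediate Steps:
V(S) = -S^(3/2)/2 (V(S) = -S*√S/2 = -S^(3/2)/2)
b = 4 (b = -11 + 15 = 4)
a(Q) = -7*Q²
Z = 0 (Z = -(-4)*(-7*(0*3)²) = -(-4)*(-7*0²) = -(-4)*(-7*0) = -(-4)*0 = -4*0 = 0)
(Z + V(J(-5, 1)))*b = (0 - (-5)*I*√5/2)*4 = (0 + 5*I*√5/2)*4 = (5*I*√5/2)*4 = 10*I*√5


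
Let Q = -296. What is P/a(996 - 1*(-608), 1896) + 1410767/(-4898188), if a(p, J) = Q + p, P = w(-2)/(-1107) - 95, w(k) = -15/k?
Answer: -10397899267/28830734568 ≈ -0.36065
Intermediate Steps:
P = -70115/738 (P = -15/(-2)/(-1107) - 95 = -15*(-½)*(-1/1107) - 95 = (15/2)*(-1/1107) - 95 = -5/738 - 95 = -70115/738 ≈ -95.007)
a(p, J) = -296 + p
P/a(996 - 1*(-608), 1896) + 1410767/(-4898188) = -70115/(738*(-296 + (996 - 1*(-608)))) + 1410767/(-4898188) = -70115/(738*(-296 + (996 + 608))) + 1410767*(-1/4898188) = -70115/(738*(-296 + 1604)) - 1410767/4898188 = -70115/738/1308 - 1410767/4898188 = -70115/738*1/1308 - 1410767/4898188 = -70115/965304 - 1410767/4898188 = -10397899267/28830734568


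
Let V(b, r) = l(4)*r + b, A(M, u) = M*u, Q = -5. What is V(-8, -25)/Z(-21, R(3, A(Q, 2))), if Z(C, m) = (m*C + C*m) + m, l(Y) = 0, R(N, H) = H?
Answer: -4/205 ≈ -0.019512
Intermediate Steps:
V(b, r) = b (V(b, r) = 0*r + b = 0 + b = b)
Z(C, m) = m + 2*C*m (Z(C, m) = (C*m + C*m) + m = 2*C*m + m = m + 2*C*m)
V(-8, -25)/Z(-21, R(3, A(Q, 2))) = -8*(-1/(10*(1 + 2*(-21)))) = -8*(-1/(10*(1 - 42))) = -8/((-10*(-41))) = -8/410 = -8*1/410 = -4/205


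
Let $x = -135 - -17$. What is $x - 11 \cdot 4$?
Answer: $-162$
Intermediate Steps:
$x = -118$ ($x = -135 + 17 = -118$)
$x - 11 \cdot 4 = -118 - 11 \cdot 4 = -118 - 44 = -162$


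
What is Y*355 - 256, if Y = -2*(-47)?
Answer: 33114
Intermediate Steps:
Y = 94
Y*355 - 256 = 94*355 - 256 = 33370 - 256 = 33114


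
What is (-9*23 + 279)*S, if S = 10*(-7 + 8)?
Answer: 720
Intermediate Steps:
S = 10 (S = 10*1 = 10)
(-9*23 + 279)*S = (-9*23 + 279)*10 = (-207 + 279)*10 = 72*10 = 720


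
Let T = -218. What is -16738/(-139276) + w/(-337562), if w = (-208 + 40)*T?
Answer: 137317133/11753571278 ≈ 0.011683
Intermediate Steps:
w = 36624 (w = (-208 + 40)*(-218) = -168*(-218) = 36624)
-16738/(-139276) + w/(-337562) = -16738/(-139276) + 36624/(-337562) = -16738*(-1/139276) + 36624*(-1/337562) = 8369/69638 - 18312/168781 = 137317133/11753571278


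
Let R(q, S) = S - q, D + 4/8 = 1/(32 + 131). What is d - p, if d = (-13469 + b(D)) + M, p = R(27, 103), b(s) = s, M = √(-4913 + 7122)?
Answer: -4400509/326 ≈ -13499.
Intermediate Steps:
M = 47 (M = √2209 = 47)
D = -161/326 (D = -½ + 1/(32 + 131) = -½ + 1/163 = -161/326 ≈ -0.49387)
p = 76 (p = 103 - 1*27 = 103 - 27 = 76)
d = -4375733/326 (d = (-13469 - 161/326) + 47 = -4391055/326 + 47 = -4375733/326 ≈ -13423.)
d - p = -4375733/326 - 1*76 = -4375733/326 - 76 = -4400509/326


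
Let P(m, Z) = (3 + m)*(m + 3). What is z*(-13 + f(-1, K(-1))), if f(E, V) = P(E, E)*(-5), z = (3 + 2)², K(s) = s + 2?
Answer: -825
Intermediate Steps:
K(s) = 2 + s
P(m, Z) = (3 + m)² (P(m, Z) = (3 + m)*(3 + m) = (3 + m)²)
z = 25 (z = 5² = 25)
f(E, V) = -5*(3 + E)² (f(E, V) = (3 + E)²*(-5) = -5*(3 + E)²)
z*(-13 + f(-1, K(-1))) = 25*(-13 - 5*(3 - 1)²) = 25*(-13 - 5*2²) = 25*(-13 - 5*4) = 25*(-13 - 20) = 25*(-33) = -825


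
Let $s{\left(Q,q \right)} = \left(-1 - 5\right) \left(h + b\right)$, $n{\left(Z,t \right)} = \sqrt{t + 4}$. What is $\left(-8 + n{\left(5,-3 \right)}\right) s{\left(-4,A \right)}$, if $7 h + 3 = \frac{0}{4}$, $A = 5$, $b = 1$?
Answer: $24$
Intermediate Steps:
$h = - \frac{3}{7}$ ($h = - \frac{3}{7} + \frac{0 \cdot \frac{1}{4}}{7} = - \frac{3}{7} + \frac{1}{7} \cdot 0 = - \frac{3}{7} + 0 = - \frac{3}{7} \approx -0.42857$)
$n{\left(Z,t \right)} = \sqrt{4 + t}$
$s{\left(Q,q \right)} = - \frac{24}{7}$ ($s{\left(Q,q \right)} = \left(-1 - 5\right) \left(- \frac{3}{7} + 1\right) = \left(-6\right) \frac{4}{7} = - \frac{24}{7}$)
$\left(-8 + n{\left(5,-3 \right)}\right) s{\left(-4,A \right)} = \left(-8 + \sqrt{4 - 3}\right) \left(- \frac{24}{7}\right) = \left(-8 + \sqrt{1}\right) \left(- \frac{24}{7}\right) = \left(-8 + 1\right) \left(- \frac{24}{7}\right) = \left(-7\right) \left(- \frac{24}{7}\right) = 24$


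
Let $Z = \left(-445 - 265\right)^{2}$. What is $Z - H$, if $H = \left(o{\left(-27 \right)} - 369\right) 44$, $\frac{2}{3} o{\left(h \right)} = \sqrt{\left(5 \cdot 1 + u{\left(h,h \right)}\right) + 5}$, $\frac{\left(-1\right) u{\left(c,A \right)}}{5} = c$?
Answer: $520336 - 66 \sqrt{145} \approx 5.1954 \cdot 10^{5}$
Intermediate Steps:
$u{\left(c,A \right)} = - 5 c$
$o{\left(h \right)} = \frac{3 \sqrt{10 - 5 h}}{2}$ ($o{\left(h \right)} = \frac{3 \sqrt{\left(5 \cdot 1 - 5 h\right) + 5}}{2} = \frac{3 \sqrt{\left(5 - 5 h\right) + 5}}{2} = \frac{3 \sqrt{10 - 5 h}}{2}$)
$Z = 504100$ ($Z = \left(-710\right)^{2} = 504100$)
$H = -16236 + 66 \sqrt{145}$ ($H = \left(\frac{3 \sqrt{10 - -135}}{2} - 369\right) 44 = \left(\frac{3 \sqrt{10 + 135}}{2} - 369\right) 44 = \left(\frac{3 \sqrt{145}}{2} - 369\right) 44 = \left(-369 + \frac{3 \sqrt{145}}{2}\right) 44 = -16236 + 66 \sqrt{145} \approx -15441.0$)
$Z - H = 504100 - \left(-16236 + 66 \sqrt{145}\right) = 504100 + \left(16236 - 66 \sqrt{145}\right) = 520336 - 66 \sqrt{145}$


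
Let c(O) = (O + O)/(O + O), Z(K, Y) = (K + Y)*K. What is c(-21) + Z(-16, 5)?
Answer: 177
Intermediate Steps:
Z(K, Y) = K*(K + Y)
c(O) = 1 (c(O) = (2*O)/((2*O)) = (2*O)*(1/(2*O)) = 1)
c(-21) + Z(-16, 5) = 1 - 16*(-16 + 5) = 1 - 16*(-11) = 1 + 176 = 177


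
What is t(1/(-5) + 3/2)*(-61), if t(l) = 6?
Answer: -366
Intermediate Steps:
t(1/(-5) + 3/2)*(-61) = 6*(-61) = -366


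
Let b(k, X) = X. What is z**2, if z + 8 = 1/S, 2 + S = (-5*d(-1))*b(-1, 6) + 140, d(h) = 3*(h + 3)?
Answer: 113569/1764 ≈ 64.381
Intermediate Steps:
d(h) = 9 + 3*h (d(h) = 3*(3 + h) = 9 + 3*h)
S = -42 (S = -2 + (-5*(9 + 3*(-1))*6 + 140) = -2 + (-5*(9 - 3)*6 + 140) = -2 + (-5*6*6 + 140) = -2 + (-30*6 + 140) = -2 + (-180 + 140) = -2 - 40 = -42)
z = -337/42 (z = -8 + 1/(-42) = -8 - 1/42 = -337/42 ≈ -8.0238)
z**2 = (-337/42)**2 = 113569/1764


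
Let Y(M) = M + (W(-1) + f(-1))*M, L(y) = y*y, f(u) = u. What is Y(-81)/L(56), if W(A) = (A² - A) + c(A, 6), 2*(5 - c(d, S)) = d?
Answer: -1215/6272 ≈ -0.19372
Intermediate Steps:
c(d, S) = 5 - d/2
W(A) = 5 + A² - 3*A/2 (W(A) = (A² - A) + (5 - A/2) = 5 + A² - 3*A/2)
L(y) = y²
Y(M) = 15*M/2 (Y(M) = M + ((5 + (-1)² - 3/2*(-1)) - 1)*M = M + ((5 + 1 + 3/2) - 1)*M = M + (15/2 - 1)*M = M + 13*M/2 = 15*M/2)
Y(-81)/L(56) = ((15/2)*(-81))/(56²) = -1215/2/3136 = -1215/2*1/3136 = -1215/6272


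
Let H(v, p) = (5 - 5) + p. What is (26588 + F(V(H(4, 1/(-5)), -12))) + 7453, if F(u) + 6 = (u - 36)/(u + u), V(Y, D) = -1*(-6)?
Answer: 68065/2 ≈ 34033.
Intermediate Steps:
H(v, p) = p (H(v, p) = 0 + p = p)
V(Y, D) = 6
F(u) = -6 + (-36 + u)/(2*u) (F(u) = -6 + (u - 36)/(u + u) = -6 + (-36 + u)/((2*u)) = -6 + (-36 + u)*(1/(2*u)) = -6 + (-36 + u)/(2*u))
(26588 + F(V(H(4, 1/(-5)), -12))) + 7453 = (26588 + (-11/2 - 18/6)) + 7453 = (26588 + (-11/2 - 18*1/6)) + 7453 = (26588 + (-11/2 - 3)) + 7453 = (26588 - 17/2) + 7453 = 53159/2 + 7453 = 68065/2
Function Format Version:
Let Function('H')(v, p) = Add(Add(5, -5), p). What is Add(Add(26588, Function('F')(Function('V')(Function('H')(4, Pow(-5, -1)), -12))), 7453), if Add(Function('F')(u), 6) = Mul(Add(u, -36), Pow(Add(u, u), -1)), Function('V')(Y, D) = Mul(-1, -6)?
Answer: Rational(68065, 2) ≈ 34033.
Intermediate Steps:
Function('H')(v, p) = p (Function('H')(v, p) = Add(0, p) = p)
Function('V')(Y, D) = 6
Function('F')(u) = Add(-6, Mul(Rational(1, 2), Pow(u, -1), Add(-36, u))) (Function('F')(u) = Add(-6, Mul(Add(u, -36), Pow(Add(u, u), -1))) = Add(-6, Mul(Add(-36, u), Pow(Mul(2, u), -1))) = Add(-6, Mul(Add(-36, u), Mul(Rational(1, 2), Pow(u, -1)))) = Add(-6, Mul(Rational(1, 2), Pow(u, -1), Add(-36, u))))
Add(Add(26588, Function('F')(Function('V')(Function('H')(4, Pow(-5, -1)), -12))), 7453) = Add(Add(26588, Add(Rational(-11, 2), Mul(-18, Pow(6, -1)))), 7453) = Add(Add(26588, Add(Rational(-11, 2), Mul(-18, Rational(1, 6)))), 7453) = Add(Add(26588, Add(Rational(-11, 2), -3)), 7453) = Add(Add(26588, Rational(-17, 2)), 7453) = Add(Rational(53159, 2), 7453) = Rational(68065, 2)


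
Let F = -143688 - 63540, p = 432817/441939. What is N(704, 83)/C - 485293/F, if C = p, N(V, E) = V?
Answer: 840050209937/1164828588 ≈ 721.18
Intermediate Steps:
p = 432817/441939 (p = 432817*(1/441939) = 432817/441939 ≈ 0.97936)
C = 432817/441939 ≈ 0.97936
F = -207228
N(704, 83)/C - 485293/F = 704/(432817/441939) - 485293/(-207228) = 704*(441939/432817) - 485293*(-1/207228) = 28284096/39347 + 485293/207228 = 840050209937/1164828588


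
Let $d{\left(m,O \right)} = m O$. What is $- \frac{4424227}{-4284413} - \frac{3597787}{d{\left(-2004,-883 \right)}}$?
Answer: $- \frac{7585594142267}{7581405904716} \approx -1.0006$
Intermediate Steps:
$d{\left(m,O \right)} = O m$
$- \frac{4424227}{-4284413} - \frac{3597787}{d{\left(-2004,-883 \right)}} = - \frac{4424227}{-4284413} - \frac{3597787}{\left(-883\right) \left(-2004\right)} = \left(-4424227\right) \left(- \frac{1}{4284413}\right) - \frac{3597787}{1769532} = \frac{4424227}{4284413} - \frac{3597787}{1769532} = - \frac{7585594142267}{7581405904716}$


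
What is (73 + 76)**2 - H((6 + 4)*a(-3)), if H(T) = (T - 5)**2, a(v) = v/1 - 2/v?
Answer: 192584/9 ≈ 21398.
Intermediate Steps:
a(v) = v - 2/v (a(v) = v*1 - 2/v = v - 2/v)
H(T) = (-5 + T)**2
(73 + 76)**2 - H((6 + 4)*a(-3)) = (73 + 76)**2 - (-5 + (6 + 4)*(-3 - 2/(-3)))**2 = 149**2 - (-5 + 10*(-3 - 2*(-1/3)))**2 = 22201 - (-5 + 10*(-3 + 2/3))**2 = 22201 - (-5 + 10*(-7/3))**2 = 22201 - (-5 - 70/3)**2 = 22201 - (-85/3)**2 = 22201 - 1*7225/9 = 22201 - 7225/9 = 192584/9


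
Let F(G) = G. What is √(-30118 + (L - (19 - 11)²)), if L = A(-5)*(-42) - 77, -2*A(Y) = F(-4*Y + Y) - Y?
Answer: I*√29839 ≈ 172.74*I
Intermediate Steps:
A(Y) = 2*Y (A(Y) = -((-4*Y + Y) - Y)/2 = -(-3*Y - Y)/2 = -(-2)*Y = 2*Y)
L = 343 (L = (2*(-5))*(-42) - 77 = -10*(-42) - 77 = 420 - 77 = 343)
√(-30118 + (L - (19 - 11)²)) = √(-30118 + (343 - (19 - 11)²)) = √(-30118 + (343 - 1*8²)) = √(-30118 + (343 - 1*64)) = √(-30118 + (343 - 64)) = √(-30118 + 279) = √(-29839) = I*√29839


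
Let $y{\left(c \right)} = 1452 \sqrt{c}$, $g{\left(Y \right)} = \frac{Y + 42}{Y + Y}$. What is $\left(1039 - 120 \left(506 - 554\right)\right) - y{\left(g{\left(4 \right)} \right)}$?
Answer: $6799 - 726 \sqrt{23} \approx 3317.2$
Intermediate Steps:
$g{\left(Y \right)} = \frac{42 + Y}{2 Y}$
$\left(1039 - 120 \left(506 - 554\right)\right) - y{\left(g{\left(4 \right)} \right)} = \left(1039 - 120 \left(506 - 554\right)\right) - 1452 \sqrt{\frac{42 + 4}{2 \cdot 4}} = \left(1039 - -5760\right) - 1452 \sqrt{\frac{1}{2} \cdot \frac{1}{4} \cdot 46} = \left(1039 + 5760\right) - 1452 \sqrt{\frac{23}{4}} = 6799 - 1452 \frac{\sqrt{23}}{2} = 6799 - 726 \sqrt{23}$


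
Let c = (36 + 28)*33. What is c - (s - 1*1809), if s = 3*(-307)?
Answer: 4842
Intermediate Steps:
c = 2112 (c = 64*33 = 2112)
s = -921
c - (s - 1*1809) = 2112 - (-921 - 1*1809) = 2112 - (-921 - 1809) = 2112 - 1*(-2730) = 2112 + 2730 = 4842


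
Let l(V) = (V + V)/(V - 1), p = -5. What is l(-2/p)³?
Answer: -64/27 ≈ -2.3704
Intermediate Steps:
l(V) = 2*V/(-1 + V) (l(V) = (2*V)/(-1 + V) = 2*V/(-1 + V))
l(-2/p)³ = (2*(-2/(-5))/(-1 - 2/(-5)))³ = (2*(-2*(-⅕))/(-1 - 2*(-⅕)))³ = (2*(⅖)/(-1 + ⅖))³ = (2*(⅖)/(-⅗))³ = (2*(⅖)*(-5/3))³ = (-4/3)³ = -64/27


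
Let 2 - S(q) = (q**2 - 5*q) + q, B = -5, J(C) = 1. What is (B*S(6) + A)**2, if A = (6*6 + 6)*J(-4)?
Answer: 8464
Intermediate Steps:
S(q) = 2 - q**2 + 4*q (S(q) = 2 - ((q**2 - 5*q) + q) = 2 - (q**2 - 4*q) = 2 + (-q**2 + 4*q) = 2 - q**2 + 4*q)
A = 42 (A = (6*6 + 6)*1 = (36 + 6)*1 = 42*1 = 42)
(B*S(6) + A)**2 = (-5*(2 - 1*6**2 + 4*6) + 42)**2 = (-5*(2 - 1*36 + 24) + 42)**2 = (-5*(2 - 36 + 24) + 42)**2 = (-5*(-10) + 42)**2 = (50 + 42)**2 = 92**2 = 8464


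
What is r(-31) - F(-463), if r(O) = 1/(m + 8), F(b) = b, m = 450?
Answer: 212055/458 ≈ 463.00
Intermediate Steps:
r(O) = 1/458 (r(O) = 1/(450 + 8) = 1/458)
r(-31) - F(-463) = 1/458 - 1*(-463) = 1/458 + 463 = 212055/458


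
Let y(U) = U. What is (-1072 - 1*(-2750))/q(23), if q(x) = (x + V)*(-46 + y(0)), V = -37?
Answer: 839/322 ≈ 2.6056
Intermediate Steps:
q(x) = 1702 - 46*x (q(x) = (x - 37)*(-46 + 0) = (-37 + x)*(-46) = 1702 - 46*x)
(-1072 - 1*(-2750))/q(23) = (-1072 - 1*(-2750))/(1702 - 46*23) = (-1072 + 2750)/(1702 - 1058) = 1678/644 = 1678*(1/644) = 839/322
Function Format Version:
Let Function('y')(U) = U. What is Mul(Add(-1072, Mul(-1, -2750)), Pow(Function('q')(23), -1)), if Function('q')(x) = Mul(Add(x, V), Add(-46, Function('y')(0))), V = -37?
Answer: Rational(839, 322) ≈ 2.6056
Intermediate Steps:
Function('q')(x) = Add(1702, Mul(-46, x)) (Function('q')(x) = Mul(Add(x, -37), Add(-46, 0)) = Mul(Add(-37, x), -46) = Add(1702, Mul(-46, x)))
Mul(Add(-1072, Mul(-1, -2750)), Pow(Function('q')(23), -1)) = Mul(Add(-1072, Mul(-1, -2750)), Pow(Add(1702, Mul(-46, 23)), -1)) = Mul(Add(-1072, 2750), Pow(Add(1702, -1058), -1)) = Mul(1678, Pow(644, -1)) = Mul(1678, Rational(1, 644)) = Rational(839, 322)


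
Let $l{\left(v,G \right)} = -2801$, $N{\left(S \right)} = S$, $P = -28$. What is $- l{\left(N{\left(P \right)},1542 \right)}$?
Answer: $2801$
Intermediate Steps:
$- l{\left(N{\left(P \right)},1542 \right)} = \left(-1\right) \left(-2801\right) = 2801$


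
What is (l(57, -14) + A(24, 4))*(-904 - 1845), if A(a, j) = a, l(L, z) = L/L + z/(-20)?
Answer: -706493/10 ≈ -70649.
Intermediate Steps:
l(L, z) = 1 - z/20 (l(L, z) = 1 + z*(-1/20) = 1 - z/20)
(l(57, -14) + A(24, 4))*(-904 - 1845) = ((1 - 1/20*(-14)) + 24)*(-904 - 1845) = ((1 + 7/10) + 24)*(-2749) = (17/10 + 24)*(-2749) = (257/10)*(-2749) = -706493/10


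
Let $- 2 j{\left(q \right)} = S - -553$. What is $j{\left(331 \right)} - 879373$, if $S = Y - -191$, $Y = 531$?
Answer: $- \frac{1760021}{2} \approx -8.8001 \cdot 10^{5}$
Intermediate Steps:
$S = 722$ ($S = 531 - -191 = 531 + 191 = 722$)
$j{\left(q \right)} = - \frac{1275}{2}$ ($j{\left(q \right)} = - \frac{722 - -553}{2} = - \frac{722 + 553}{2} = \left(- \frac{1}{2}\right) 1275 = - \frac{1275}{2}$)
$j{\left(331 \right)} - 879373 = - \frac{1275}{2} - 879373 = - \frac{1760021}{2}$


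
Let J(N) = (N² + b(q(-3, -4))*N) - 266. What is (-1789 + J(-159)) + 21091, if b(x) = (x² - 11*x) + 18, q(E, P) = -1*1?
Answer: 39547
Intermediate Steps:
q(E, P) = -1
b(x) = 18 + x² - 11*x
J(N) = -266 + N² + 30*N (J(N) = (N² + (18 + (-1)² - 11*(-1))*N) - 266 = (N² + (18 + 1 + 11)*N) - 266 = (N² + 30*N) - 266 = -266 + N² + 30*N)
(-1789 + J(-159)) + 21091 = (-1789 + (-266 + (-159)² + 30*(-159))) + 21091 = (-1789 + (-266 + 25281 - 4770)) + 21091 = (-1789 + 20245) + 21091 = 18456 + 21091 = 39547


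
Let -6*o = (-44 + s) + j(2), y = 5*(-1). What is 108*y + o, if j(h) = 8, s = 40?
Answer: -1622/3 ≈ -540.67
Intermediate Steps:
y = -5
o = -⅔ (o = -((-44 + 40) + 8)/6 = -(-4 + 8)/6 = -⅙*4 = -⅔ ≈ -0.66667)
108*y + o = 108*(-5) - ⅔ = -540 - ⅔ = -1622/3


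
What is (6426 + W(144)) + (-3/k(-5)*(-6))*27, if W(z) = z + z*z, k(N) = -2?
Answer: 27063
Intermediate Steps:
W(z) = z + z²
(6426 + W(144)) + (-3/k(-5)*(-6))*27 = (6426 + 144*(1 + 144)) + (-3/(-2)*(-6))*27 = (6426 + 144*145) + (-3*(-½)*(-6))*27 = (6426 + 20880) + ((3/2)*(-6))*27 = 27306 - 9*27 = 27306 - 243 = 27063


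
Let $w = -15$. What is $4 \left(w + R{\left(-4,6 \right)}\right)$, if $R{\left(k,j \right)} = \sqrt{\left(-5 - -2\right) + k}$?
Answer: $-60 + 4 i \sqrt{7} \approx -60.0 + 10.583 i$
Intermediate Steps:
$R{\left(k,j \right)} = \sqrt{-3 + k}$ ($R{\left(k,j \right)} = \sqrt{\left(-5 + 2\right) + k} = \sqrt{-3 + k}$)
$4 \left(w + R{\left(-4,6 \right)}\right) = 4 \left(-15 + \sqrt{-3 - 4}\right) = 4 \left(-15 + \sqrt{-7}\right) = 4 \left(-15 + i \sqrt{7}\right) = -60 + 4 i \sqrt{7}$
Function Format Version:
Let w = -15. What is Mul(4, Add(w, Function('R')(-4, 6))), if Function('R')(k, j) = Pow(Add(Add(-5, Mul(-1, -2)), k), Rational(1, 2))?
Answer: Add(-60, Mul(4, I, Pow(7, Rational(1, 2)))) ≈ Add(-60.000, Mul(10.583, I))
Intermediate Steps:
Function('R')(k, j) = Pow(Add(-3, k), Rational(1, 2)) (Function('R')(k, j) = Pow(Add(Add(-5, 2), k), Rational(1, 2)) = Pow(Add(-3, k), Rational(1, 2)))
Mul(4, Add(w, Function('R')(-4, 6))) = Mul(4, Add(-15, Pow(Add(-3, -4), Rational(1, 2)))) = Mul(4, Add(-15, Pow(-7, Rational(1, 2)))) = Mul(4, Add(-15, Mul(I, Pow(7, Rational(1, 2))))) = Add(-60, Mul(4, I, Pow(7, Rational(1, 2))))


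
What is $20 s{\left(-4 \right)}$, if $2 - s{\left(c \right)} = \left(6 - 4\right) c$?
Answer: $200$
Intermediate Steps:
$s{\left(c \right)} = 2 - 2 c$ ($s{\left(c \right)} = 2 - \left(6 - 4\right) c = 2 - 2 c$)
$20 s{\left(-4 \right)} = 20 \left(2 - -8\right) = 20 \left(2 + 8\right) = 20 \cdot 10 = 200$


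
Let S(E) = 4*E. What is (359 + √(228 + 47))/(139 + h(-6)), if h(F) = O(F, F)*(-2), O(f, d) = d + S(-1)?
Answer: 359/159 + 5*√11/159 ≈ 2.3622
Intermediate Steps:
O(f, d) = -4 + d (O(f, d) = d + 4*(-1) = d - 4 = -4 + d)
h(F) = 8 - 2*F (h(F) = (-4 + F)*(-2) = 8 - 2*F)
(359 + √(228 + 47))/(139 + h(-6)) = (359 + √(228 + 47))/(139 + (8 - 2*(-6))) = (359 + √275)/(139 + (8 + 12)) = (359 + 5*√11)/(139 + 20) = (359 + 5*√11)/159 = (359 + 5*√11)*(1/159) = 359/159 + 5*√11/159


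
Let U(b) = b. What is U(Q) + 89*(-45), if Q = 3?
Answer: -4002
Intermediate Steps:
U(Q) + 89*(-45) = 3 + 89*(-45) = 3 - 4005 = -4002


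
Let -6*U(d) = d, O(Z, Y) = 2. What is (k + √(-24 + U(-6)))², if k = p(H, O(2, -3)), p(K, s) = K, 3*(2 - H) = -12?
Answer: (6 + I*√23)² ≈ 13.0 + 57.55*I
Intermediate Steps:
U(d) = -d/6
H = 6 (H = 2 - ⅓*(-12) = 2 + 4 = 6)
k = 6
(k + √(-24 + U(-6)))² = (6 + √(-24 - ⅙*(-6)))² = (6 + √(-24 + 1))² = (6 + √(-23))² = (6 + I*√23)²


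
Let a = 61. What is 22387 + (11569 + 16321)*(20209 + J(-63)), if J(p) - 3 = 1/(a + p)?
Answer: 563721122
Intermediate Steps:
J(p) = 3 + 1/(61 + p)
22387 + (11569 + 16321)*(20209 + J(-63)) = 22387 + (11569 + 16321)*(20209 + (184 + 3*(-63))/(61 - 63)) = 22387 + 27890*(20209 + (184 - 189)/(-2)) = 22387 + 27890*(20209 - 1/2*(-5)) = 22387 + 27890*(20209 + 5/2) = 22387 + 27890*(40423/2) = 22387 + 563698735 = 563721122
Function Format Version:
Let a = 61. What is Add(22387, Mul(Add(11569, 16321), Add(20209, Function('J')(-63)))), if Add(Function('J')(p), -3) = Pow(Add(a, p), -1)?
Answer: 563721122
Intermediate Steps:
Function('J')(p) = Add(3, Pow(Add(61, p), -1))
Add(22387, Mul(Add(11569, 16321), Add(20209, Function('J')(-63)))) = Add(22387, Mul(Add(11569, 16321), Add(20209, Mul(Pow(Add(61, -63), -1), Add(184, Mul(3, -63)))))) = Add(22387, Mul(27890, Add(20209, Mul(Pow(-2, -1), Add(184, -189))))) = Add(22387, Mul(27890, Add(20209, Mul(Rational(-1, 2), -5)))) = Add(22387, Mul(27890, Add(20209, Rational(5, 2)))) = Add(22387, Mul(27890, Rational(40423, 2))) = Add(22387, 563698735) = 563721122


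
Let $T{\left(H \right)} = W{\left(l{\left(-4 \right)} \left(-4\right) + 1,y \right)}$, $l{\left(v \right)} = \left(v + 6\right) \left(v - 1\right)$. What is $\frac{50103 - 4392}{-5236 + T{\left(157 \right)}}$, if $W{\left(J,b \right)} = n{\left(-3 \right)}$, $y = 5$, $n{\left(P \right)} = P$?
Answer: $- \frac{45711}{5239} \approx -8.7251$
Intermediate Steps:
$l{\left(v \right)} = \left(-1 + v\right) \left(6 + v\right)$ ($l{\left(v \right)} = \left(6 + v\right) \left(-1 + v\right) = \left(-1 + v\right) \left(6 + v\right)$)
$W{\left(J,b \right)} = -3$
$T{\left(H \right)} = -3$
$\frac{50103 - 4392}{-5236 + T{\left(157 \right)}} = \frac{50103 - 4392}{-5236 - 3} = \frac{45711}{-5239} = 45711 \left(- \frac{1}{5239}\right) = - \frac{45711}{5239}$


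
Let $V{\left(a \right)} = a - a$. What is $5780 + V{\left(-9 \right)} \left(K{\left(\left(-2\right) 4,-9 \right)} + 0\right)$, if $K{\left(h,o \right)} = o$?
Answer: $5780$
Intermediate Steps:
$V{\left(a \right)} = 0$
$5780 + V{\left(-9 \right)} \left(K{\left(\left(-2\right) 4,-9 \right)} + 0\right) = 5780 + 0 \left(-9 + 0\right) = 5780 + 0 \left(-9\right) = 5780 + 0 = 5780$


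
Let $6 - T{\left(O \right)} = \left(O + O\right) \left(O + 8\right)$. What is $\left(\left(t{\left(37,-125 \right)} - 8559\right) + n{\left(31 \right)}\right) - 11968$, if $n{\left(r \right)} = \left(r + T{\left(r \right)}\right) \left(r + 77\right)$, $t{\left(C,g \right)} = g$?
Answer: $-277800$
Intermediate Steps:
$T{\left(O \right)} = 6 - 2 O \left(8 + O\right)$ ($T{\left(O \right)} = 6 - \left(O + O\right) \left(O + 8\right) = 6 - 2 O \left(8 + O\right)$)
$n{\left(r \right)} = \left(77 + r\right) \left(6 - 15 r - 2 r^{2}\right)$ ($n{\left(r \right)} = \left(r - \left(-6 + 2 r^{2} + 16 r\right)\right) \left(r + 77\right) = \left(6 - 15 r - 2 r^{2}\right) \left(77 + r\right) = \left(77 + r\right) \left(6 - 15 r - 2 r^{2}\right)$)
$\left(\left(t{\left(37,-125 \right)} - 8559\right) + n{\left(31 \right)}\right) - 11968 = \left(\left(-125 - 8559\right) - \left(35157 + 59582 + 162409\right)\right) - 11968 = \left(-8684 - 257148\right) - 11968 = -265832 - 11968 = -277800$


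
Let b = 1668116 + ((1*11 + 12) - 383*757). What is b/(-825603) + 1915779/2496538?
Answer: -1859075754167/2061149262414 ≈ -0.90196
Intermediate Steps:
b = 1378208 (b = 1668116 + ((11 + 12) - 289931) = 1668116 + (23 - 289931) = 1668116 - 289908 = 1378208)
b/(-825603) + 1915779/2496538 = 1378208/(-825603) + 1915779/2496538 = 1378208*(-1/825603) + 1915779*(1/2496538) = -1378208/825603 + 1915779/2496538 = -1859075754167/2061149262414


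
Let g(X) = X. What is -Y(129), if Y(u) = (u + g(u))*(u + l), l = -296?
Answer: 43086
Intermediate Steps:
Y(u) = 2*u*(-296 + u) (Y(u) = (u + u)*(u - 296) = (2*u)*(-296 + u) = 2*u*(-296 + u))
-Y(129) = -2*129*(-296 + 129) = -2*129*(-167) = -1*(-43086) = 43086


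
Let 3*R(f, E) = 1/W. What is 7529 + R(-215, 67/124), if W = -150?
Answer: 3388049/450 ≈ 7529.0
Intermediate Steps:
R(f, E) = -1/450 (R(f, E) = (1/3)/(-150) = (1/3)*(-1/150) = -1/450)
7529 + R(-215, 67/124) = 7529 - 1/450 = 3388049/450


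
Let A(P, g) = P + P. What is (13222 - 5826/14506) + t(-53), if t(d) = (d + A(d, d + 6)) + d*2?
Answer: 93974208/7253 ≈ 12957.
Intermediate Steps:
A(P, g) = 2*P
t(d) = 5*d (t(d) = (d + 2*d) + d*2 = 3*d + 2*d = 5*d)
(13222 - 5826/14506) + t(-53) = (13222 - 5826/14506) + 5*(-53) = (13222 - 5826*1/14506) - 265 = (13222 - 2913/7253) - 265 = 95896253/7253 - 265 = 93974208/7253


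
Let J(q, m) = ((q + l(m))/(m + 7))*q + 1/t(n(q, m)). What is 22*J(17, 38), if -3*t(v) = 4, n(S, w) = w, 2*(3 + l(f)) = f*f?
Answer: 549043/90 ≈ 6100.5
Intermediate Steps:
l(f) = -3 + f**2/2 (l(f) = -3 + (f*f)/2 = -3 + f**2/2)
t(v) = -4/3 (t(v) = -1/3*4 = -4/3)
J(q, m) = -3/4 + q*(-3 + q + m**2/2)/(7 + m) (J(q, m) = ((q + (-3 + m**2/2))/(m + 7))*q + 1/(-4/3) = ((-3 + q + m**2/2)/(7 + m))*q - 3/4 = q*(-3 + q + m**2/2)/(7 + m) - 3/4 = -3/4 + q*(-3 + q + m**2/2)/(7 + m))
22*J(17, 38) = 22*((-21 - 3*38 + 4*17**2 + 2*17*(-6 + 38**2))/(4*(7 + 38))) = 22*((1/4)*(-21 - 114 + 4*289 + 2*17*(-6 + 1444))/45) = 22*((1/4)*(1/45)*(-21 - 114 + 1156 + 2*17*1438)) = 22*((1/4)*(1/45)*(-21 - 114 + 1156 + 48892)) = 22*((1/4)*(1/45)*49913) = 22*(49913/180) = 549043/90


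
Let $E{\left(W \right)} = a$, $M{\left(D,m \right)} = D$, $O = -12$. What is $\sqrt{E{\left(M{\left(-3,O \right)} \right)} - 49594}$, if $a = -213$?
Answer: $i \sqrt{49807} \approx 223.17 i$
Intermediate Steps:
$E{\left(W \right)} = -213$
$\sqrt{E{\left(M{\left(-3,O \right)} \right)} - 49594} = \sqrt{-213 - 49594} = \sqrt{-49807} = i \sqrt{49807}$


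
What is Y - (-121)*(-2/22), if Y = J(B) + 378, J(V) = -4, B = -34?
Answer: 363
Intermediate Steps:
Y = 374 (Y = -4 + 378 = 374)
Y - (-121)*(-2/22) = 374 - (-121)*(-2/22) = 374 - (-121)*(-2*1/22) = 374 - (-121)*(-1)/11 = 374 - 1*11 = 374 - 11 = 363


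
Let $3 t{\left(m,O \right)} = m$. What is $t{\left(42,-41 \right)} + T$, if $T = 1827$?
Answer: $1841$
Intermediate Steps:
$t{\left(m,O \right)} = \frac{m}{3}$
$t{\left(42,-41 \right)} + T = \frac{1}{3} \cdot 42 + 1827 = 14 + 1827 = 1841$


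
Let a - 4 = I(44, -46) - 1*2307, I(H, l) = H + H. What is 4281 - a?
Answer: 6496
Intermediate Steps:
I(H, l) = 2*H
a = -2215 (a = 4 + (2*44 - 1*2307) = 4 + (88 - 2307) = 4 - 2219 = -2215)
4281 - a = 4281 - 1*(-2215) = 4281 + 2215 = 6496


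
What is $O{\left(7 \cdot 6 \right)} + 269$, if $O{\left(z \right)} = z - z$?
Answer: $269$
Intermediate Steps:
$O{\left(z \right)} = 0$
$O{\left(7 \cdot 6 \right)} + 269 = 0 + 269 = 269$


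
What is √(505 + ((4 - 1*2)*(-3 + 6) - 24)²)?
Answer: √829 ≈ 28.792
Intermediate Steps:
√(505 + ((4 - 1*2)*(-3 + 6) - 24)²) = √(505 + ((4 - 2)*3 - 24)²) = √(505 + (2*3 - 24)²) = √(505 + (6 - 24)²) = √(505 + (-18)²) = √(505 + 324) = √829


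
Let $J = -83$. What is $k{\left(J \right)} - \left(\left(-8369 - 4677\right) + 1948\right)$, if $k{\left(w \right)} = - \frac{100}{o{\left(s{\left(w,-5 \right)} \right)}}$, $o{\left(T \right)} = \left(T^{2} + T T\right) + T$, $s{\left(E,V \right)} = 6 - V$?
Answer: $\frac{2807694}{253} \approx 11098.0$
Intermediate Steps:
$o{\left(T \right)} = T + 2 T^{2}$ ($o{\left(T \right)} = \left(T^{2} + T^{2}\right) + T = 2 T^{2} + T = T + 2 T^{2}$)
$k{\left(w \right)} = - \frac{100}{253}$ ($k{\left(w \right)} = - \frac{100}{\left(6 - -5\right) \left(1 + 2 \left(6 - -5\right)\right)} = - \frac{100}{\left(6 + 5\right) \left(1 + 2 \left(6 + 5\right)\right)} = - \frac{100}{11 \left(1 + 2 \cdot 11\right)} = - \frac{100}{11 \left(1 + 22\right)} = - \frac{100}{11 \cdot 23} = - \frac{100}{253}$)
$k{\left(J \right)} - \left(\left(-8369 - 4677\right) + 1948\right) = - \frac{100}{253} - \left(\left(-8369 - 4677\right) + 1948\right) = - \frac{100}{253} - \left(-13046 + 1948\right) = - \frac{100}{253} - -11098 = - \frac{100}{253} + 11098 = \frac{2807694}{253}$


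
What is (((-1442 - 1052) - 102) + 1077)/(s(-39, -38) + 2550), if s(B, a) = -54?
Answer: -1519/2496 ≈ -0.60857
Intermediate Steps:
(((-1442 - 1052) - 102) + 1077)/(s(-39, -38) + 2550) = (((-1442 - 1052) - 102) + 1077)/(-54 + 2550) = ((-2494 - 102) + 1077)/2496 = (-2596 + 1077)*(1/2496) = -1519*1/2496 = -1519/2496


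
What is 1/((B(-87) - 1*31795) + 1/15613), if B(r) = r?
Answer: -15613/497773665 ≈ -3.1366e-5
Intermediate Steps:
1/((B(-87) - 1*31795) + 1/15613) = 1/((-87 - 1*31795) + 1/15613) = 1/((-87 - 31795) + 1/15613) = 1/(-31882 + 1/15613) = 1/(-497773665/15613) = -15613/497773665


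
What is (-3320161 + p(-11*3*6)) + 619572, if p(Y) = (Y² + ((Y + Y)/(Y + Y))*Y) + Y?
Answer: -2661781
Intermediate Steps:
p(Y) = Y² + 2*Y (p(Y) = (Y² + ((2*Y)/((2*Y)))*Y) + Y = (Y² + ((2*Y)*(1/(2*Y)))*Y) + Y = (Y² + 1*Y) + Y = (Y² + Y) + Y = (Y + Y²) + Y = Y² + 2*Y)
(-3320161 + p(-11*3*6)) + 619572 = (-3320161 + (-11*3*6)*(2 - 11*3*6)) + 619572 = (-3320161 + (-33*6)*(2 - 33*6)) + 619572 = (-3320161 - 198*(2 - 198)) + 619572 = (-3320161 - 198*(-196)) + 619572 = (-3320161 + 38808) + 619572 = -3281353 + 619572 = -2661781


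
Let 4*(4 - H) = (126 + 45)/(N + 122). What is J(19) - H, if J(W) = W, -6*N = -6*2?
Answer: 7611/496 ≈ 15.345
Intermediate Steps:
N = 2 (N = -(-1)*2 = -1/6*(-12) = 2)
H = 1813/496 (H = 4 - (126 + 45)/(4*(2 + 122)) = 4 - 171/(4*124) = 4 - 1/4*171/124 = 4 - 171/496 = 1813/496 ≈ 3.6552)
J(19) - H = 19 - 1*1813/496 = 19 - 1813/496 = 7611/496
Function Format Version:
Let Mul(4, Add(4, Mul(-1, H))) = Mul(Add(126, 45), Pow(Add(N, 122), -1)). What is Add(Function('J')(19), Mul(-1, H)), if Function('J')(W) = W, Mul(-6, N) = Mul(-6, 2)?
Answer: Rational(7611, 496) ≈ 15.345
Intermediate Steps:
N = 2 (N = Mul(Rational(-1, 6), Mul(-6, 2)) = Mul(Rational(-1, 6), -12) = 2)
H = Rational(1813, 496) (H = Add(4, Mul(Rational(-1, 4), Mul(Add(126, 45), Pow(Add(2, 122), -1)))) = Add(4, Mul(Rational(-1, 4), Mul(171, Pow(124, -1)))) = Add(4, Mul(Rational(-1, 4), Mul(171, Rational(1, 124)))) = Add(4, Mul(Rational(-1, 4), Rational(171, 124))) = Add(4, Rational(-171, 496)) = Rational(1813, 496) ≈ 3.6552)
Add(Function('J')(19), Mul(-1, H)) = Add(19, Mul(-1, Rational(1813, 496))) = Add(19, Rational(-1813, 496)) = Rational(7611, 496)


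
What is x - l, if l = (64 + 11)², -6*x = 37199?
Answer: -70949/6 ≈ -11825.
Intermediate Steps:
x = -37199/6 (x = -⅙*37199 = -37199/6 ≈ -6199.8)
l = 5625 (l = 75² = 5625)
x - l = -37199/6 - 1*5625 = -37199/6 - 5625 = -70949/6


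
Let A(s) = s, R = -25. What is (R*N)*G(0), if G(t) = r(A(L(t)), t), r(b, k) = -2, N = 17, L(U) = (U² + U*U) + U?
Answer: 850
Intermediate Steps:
L(U) = U + 2*U² (L(U) = (U² + U²) + U = 2*U² + U = U + 2*U²)
G(t) = -2
(R*N)*G(0) = -25*17*(-2) = -425*(-2) = 850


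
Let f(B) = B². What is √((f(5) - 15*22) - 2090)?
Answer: I*√2395 ≈ 48.939*I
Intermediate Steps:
√((f(5) - 15*22) - 2090) = √((5² - 15*22) - 2090) = √((25 - 330) - 2090) = √(-305 - 2090) = √(-2395) = I*√2395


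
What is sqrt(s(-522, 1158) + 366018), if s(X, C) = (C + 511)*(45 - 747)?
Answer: 2*I*sqrt(201405) ≈ 897.56*I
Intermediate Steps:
s(X, C) = -358722 - 702*C (s(X, C) = (511 + C)*(-702) = -358722 - 702*C)
sqrt(s(-522, 1158) + 366018) = sqrt((-358722 - 702*1158) + 366018) = sqrt((-358722 - 812916) + 366018) = sqrt(-1171638 + 366018) = sqrt(-805620) = 2*I*sqrt(201405)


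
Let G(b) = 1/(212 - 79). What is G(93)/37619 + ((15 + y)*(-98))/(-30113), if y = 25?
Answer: 19613071953/150665185951 ≈ 0.13018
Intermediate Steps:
G(b) = 1/133
G(93)/37619 + ((15 + y)*(-98))/(-30113) = (1/133)/37619 + ((15 + 25)*(-98))/(-30113) = (1/133)*(1/37619) + (40*(-98))*(-1/30113) = 1/5003327 - 3920*(-1/30113) = 1/5003327 + 3920/30113 = 19613071953/150665185951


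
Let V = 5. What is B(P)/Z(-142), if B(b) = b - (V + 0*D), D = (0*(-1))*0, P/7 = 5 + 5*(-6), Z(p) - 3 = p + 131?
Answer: 45/2 ≈ 22.500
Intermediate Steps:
Z(p) = 134 + p (Z(p) = 3 + (p + 131) = 3 + (131 + p) = 134 + p)
P = -175 (P = 7*(5 + 5*(-6)) = 7*(5 - 30) = 7*(-25) = -175)
D = 0 (D = 0*0 = 0)
B(b) = -5 + b (B(b) = b - (5 + 0*0) = b - (5 + 0) = b - 1*5 = b - 5 = -5 + b)
B(P)/Z(-142) = (-5 - 175)/(134 - 142) = -180/(-8) = -180*(-1/8) = 45/2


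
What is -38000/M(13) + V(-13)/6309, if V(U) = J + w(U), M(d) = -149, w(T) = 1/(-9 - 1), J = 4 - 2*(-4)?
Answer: 2397437731/9400410 ≈ 255.04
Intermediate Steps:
J = 12 (J = 4 + 8 = 12)
w(T) = -1/10 (w(T) = 1/(-10) = -1/10)
V(U) = 119/10 (V(U) = 12 - 1/10 = 119/10)
-38000/M(13) + V(-13)/6309 = -38000/(-149) + (119/10)/6309 = -38000*(-1/149) + (119/10)*(1/6309) = 38000/149 + 119/63090 = 2397437731/9400410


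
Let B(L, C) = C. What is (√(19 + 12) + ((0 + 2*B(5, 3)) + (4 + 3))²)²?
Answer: (169 + √31)² ≈ 30474.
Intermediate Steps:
(√(19 + 12) + ((0 + 2*B(5, 3)) + (4 + 3))²)² = (√(19 + 12) + ((0 + 2*3) + (4 + 3))²)² = (√31 + ((0 + 6) + 7)²)² = (√31 + (6 + 7)²)² = (√31 + 13²)² = (√31 + 169)² = (169 + √31)²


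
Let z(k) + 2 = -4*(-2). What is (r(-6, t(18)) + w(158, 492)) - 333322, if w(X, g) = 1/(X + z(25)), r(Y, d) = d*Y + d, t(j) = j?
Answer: -54679567/164 ≈ -3.3341e+5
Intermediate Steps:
z(k) = 6 (z(k) = -2 - 4*(-2) = -2 + 8 = 6)
r(Y, d) = d + Y*d (r(Y, d) = Y*d + d = d + Y*d)
w(X, g) = 1/(6 + X) (w(X, g) = 1/(X + 6) = 1/(6 + X))
(r(-6, t(18)) + w(158, 492)) - 333322 = (18*(1 - 6) + 1/(6 + 158)) - 333322 = (18*(-5) + 1/164) - 333322 = (-90 + 1/164) - 333322 = -14759/164 - 333322 = -54679567/164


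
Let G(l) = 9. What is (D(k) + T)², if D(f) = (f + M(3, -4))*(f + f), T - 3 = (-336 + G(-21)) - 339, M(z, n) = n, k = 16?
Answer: 77841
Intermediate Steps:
T = -663 (T = 3 + ((-336 + 9) - 339) = 3 + (-327 - 339) = 3 - 666 = -663)
D(f) = 2*f*(-4 + f) (D(f) = (f - 4)*(f + f) = (-4 + f)*(2*f) = 2*f*(-4 + f))
(D(k) + T)² = (2*16*(-4 + 16) - 663)² = (2*16*12 - 663)² = (384 - 663)² = (-279)² = 77841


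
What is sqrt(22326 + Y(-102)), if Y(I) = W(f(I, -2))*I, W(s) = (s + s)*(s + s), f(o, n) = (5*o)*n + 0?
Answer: I*sqrt(424460874) ≈ 20602.0*I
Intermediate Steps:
f(o, n) = 5*n*o (f(o, n) = 5*n*o + 0 = 5*n*o)
W(s) = 4*s**2 (W(s) = (2*s)*(2*s) = 4*s**2)
Y(I) = 400*I**3 (Y(I) = (4*(5*(-2)*I)**2)*I = (4*(-10*I)**2)*I = (4*(100*I**2))*I = (400*I**2)*I = 400*I**3)
sqrt(22326 + Y(-102)) = sqrt(22326 + 400*(-102)**3) = sqrt(22326 + 400*(-1061208)) = sqrt(22326 - 424483200) = sqrt(-424460874) = I*sqrt(424460874)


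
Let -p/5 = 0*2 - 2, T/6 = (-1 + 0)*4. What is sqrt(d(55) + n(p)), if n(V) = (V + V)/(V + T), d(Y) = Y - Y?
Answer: I*sqrt(70)/7 ≈ 1.1952*I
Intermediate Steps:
d(Y) = 0
T = -24 (T = 6*((-1 + 0)*4) = 6*(-1*4) = 6*(-4) = -24)
p = 10 (p = -5*(0*2 - 2) = -5*(0 - 2) = -5*(-2) = 10)
n(V) = 2*V/(-24 + V) (n(V) = (V + V)/(V - 24) = (2*V)/(-24 + V) = 2*V/(-24 + V))
sqrt(d(55) + n(p)) = sqrt(0 + 2*10/(-24 + 10)) = sqrt(0 + 2*10/(-14)) = sqrt(0 + 2*10*(-1/14)) = sqrt(0 - 10/7) = sqrt(-10/7) = I*sqrt(70)/7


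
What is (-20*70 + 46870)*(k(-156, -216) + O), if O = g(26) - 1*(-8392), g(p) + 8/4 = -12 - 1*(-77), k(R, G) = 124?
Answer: 390087130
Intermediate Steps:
g(p) = 63 (g(p) = -2 + (-12 - 1*(-77)) = -2 + (-12 + 77) = -2 + 65 = 63)
O = 8455 (O = 63 - 1*(-8392) = 63 + 8392 = 8455)
(-20*70 + 46870)*(k(-156, -216) + O) = (-20*70 + 46870)*(124 + 8455) = (-1400 + 46870)*8579 = 45470*8579 = 390087130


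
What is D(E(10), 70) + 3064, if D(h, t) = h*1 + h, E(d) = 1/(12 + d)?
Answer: 33705/11 ≈ 3064.1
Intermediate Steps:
D(h, t) = 2*h (D(h, t) = h + h = 2*h)
D(E(10), 70) + 3064 = 2/(12 + 10) + 3064 = 2/22 + 3064 = 2*(1/22) + 3064 = 1/11 + 3064 = 33705/11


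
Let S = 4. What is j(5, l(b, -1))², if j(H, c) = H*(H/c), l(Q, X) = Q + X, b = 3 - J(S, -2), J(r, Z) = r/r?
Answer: 625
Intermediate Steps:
J(r, Z) = 1
b = 2 (b = 3 - 1*1 = 3 - 1 = 2)
j(H, c) = H²/c
j(5, l(b, -1))² = (5²/(2 - 1))² = (25/1)² = (25*1)² = 25² = 625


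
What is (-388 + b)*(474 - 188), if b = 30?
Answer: -102388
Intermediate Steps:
(-388 + b)*(474 - 188) = (-388 + 30)*(474 - 188) = -358*286 = -102388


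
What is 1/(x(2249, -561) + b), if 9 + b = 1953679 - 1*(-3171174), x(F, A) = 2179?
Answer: 1/5127023 ≈ 1.9505e-7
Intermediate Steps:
b = 5124844 (b = -9 + (1953679 - 1*(-3171174)) = -9 + (1953679 + 3171174) = -9 + 5124853 = 5124844)
1/(x(2249, -561) + b) = 1/(2179 + 5124844) = 1/5127023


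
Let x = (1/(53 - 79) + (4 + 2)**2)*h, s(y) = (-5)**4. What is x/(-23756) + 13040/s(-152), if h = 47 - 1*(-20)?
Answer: 1603016223/77207000 ≈ 20.763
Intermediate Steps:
s(y) = 625
h = 67 (h = 47 + 20 = 67)
x = 62645/26 (x = (1/(53 - 79) + (4 + 2)**2)*67 = (1/(-26) + 6**2)*67 = (-1/26 + 36)*67 = (935/26)*67 = 62645/26 ≈ 2409.4)
x/(-23756) + 13040/s(-152) = (62645/26)/(-23756) + 13040/625 = (62645/26)*(-1/23756) + 13040*(1/625) = -62645/617656 + 2608/125 = 1603016223/77207000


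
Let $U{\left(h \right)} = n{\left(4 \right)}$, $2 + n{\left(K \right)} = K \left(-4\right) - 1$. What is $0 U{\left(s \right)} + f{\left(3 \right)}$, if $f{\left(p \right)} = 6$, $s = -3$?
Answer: $6$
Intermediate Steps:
$n{\left(K \right)} = -3 - 4 K$ ($n{\left(K \right)} = -2 + \left(K \left(-4\right) - 1\right) = -2 - \left(1 + 4 K\right) = -3 - 4 K$)
$U{\left(h \right)} = -19$ ($U{\left(h \right)} = -3 - 16 = -19$)
$0 U{\left(s \right)} + f{\left(3 \right)} = 0 \left(-19\right) + 6 = 0 + 6 = 6$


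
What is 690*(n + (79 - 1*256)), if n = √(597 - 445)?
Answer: -122130 + 1380*√38 ≈ -1.1362e+5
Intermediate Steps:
n = 2*√38 (n = √152 = 2*√38 ≈ 12.329)
690*(n + (79 - 1*256)) = 690*(2*√38 + (79 - 1*256)) = 690*(2*√38 + (79 - 256)) = 690*(2*√38 - 177) = 690*(-177 + 2*√38) = -122130 + 1380*√38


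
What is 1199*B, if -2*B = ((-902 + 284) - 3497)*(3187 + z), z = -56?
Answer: 15447993935/2 ≈ 7.7240e+9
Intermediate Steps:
B = 12884065/2 (B = -((-902 + 284) - 3497)*(3187 - 56)/2 = -(-618 - 3497)*3131/2 = -(-4115)*3131/2 = -½*(-12884065) = 12884065/2 ≈ 6.4420e+6)
1199*B = 1199*(12884065/2) = 15447993935/2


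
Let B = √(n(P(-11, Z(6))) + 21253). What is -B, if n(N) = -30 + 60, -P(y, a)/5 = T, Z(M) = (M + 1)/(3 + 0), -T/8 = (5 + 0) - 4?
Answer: -√21283 ≈ -145.89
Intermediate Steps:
T = -8 (T = -8*((5 + 0) - 4) = -8*(5 - 4) = -8*1 = -8)
Z(M) = ⅓ + M/3 (Z(M) = (1 + M)/3 = (1 + M)*(⅓) = ⅓ + M/3)
P(y, a) = 40 (P(y, a) = -5*(-8) = 40)
n(N) = 30
B = √21283 (B = √(30 + 21253) = √21283 ≈ 145.89)
-B = -√21283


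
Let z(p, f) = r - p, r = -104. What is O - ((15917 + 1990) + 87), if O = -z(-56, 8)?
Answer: -17946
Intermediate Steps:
z(p, f) = -104 - p
O = 48 (O = -(-104 - 1*(-56)) = -(-104 + 56) = -1*(-48) = 48)
O - ((15917 + 1990) + 87) = 48 - ((15917 + 1990) + 87) = 48 - (17907 + 87) = 48 - 1*17994 = 48 - 17994 = -17946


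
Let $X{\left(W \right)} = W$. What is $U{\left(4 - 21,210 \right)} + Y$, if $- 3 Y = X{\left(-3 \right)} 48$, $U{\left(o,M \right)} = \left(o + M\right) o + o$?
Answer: $-3250$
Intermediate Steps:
$U{\left(o,M \right)} = o + o \left(M + o\right)$ ($U{\left(o,M \right)} = \left(M + o\right) o + o = o \left(M + o\right) + o = o + o \left(M + o\right)$)
$Y = 48$ ($Y = - \frac{\left(-3\right) 48}{3} = \left(- \frac{1}{3}\right) \left(-144\right) = 48$)
$U{\left(4 - 21,210 \right)} + Y = \left(4 - 21\right) \left(1 + 210 + \left(4 - 21\right)\right) + 48 = - 17 \left(1 + 210 - 17\right) + 48 = \left(-17\right) 194 + 48 = -3298 + 48 = -3250$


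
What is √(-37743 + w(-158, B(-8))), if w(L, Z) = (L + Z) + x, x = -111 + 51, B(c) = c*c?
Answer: I*√37897 ≈ 194.67*I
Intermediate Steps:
B(c) = c²
x = -60
w(L, Z) = -60 + L + Z (w(L, Z) = (L + Z) - 60 = -60 + L + Z)
√(-37743 + w(-158, B(-8))) = √(-37743 + (-60 - 158 + (-8)²)) = √(-37743 + (-60 - 158 + 64)) = √(-37743 - 154) = √(-37897) = I*√37897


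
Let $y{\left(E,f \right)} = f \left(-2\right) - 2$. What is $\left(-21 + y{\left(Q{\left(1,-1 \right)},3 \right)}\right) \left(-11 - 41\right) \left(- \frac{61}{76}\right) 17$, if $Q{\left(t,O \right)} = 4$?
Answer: $- \frac{390949}{19} \approx -20576.0$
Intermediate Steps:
$y{\left(E,f \right)} = -2 - 2 f$ ($y{\left(E,f \right)} = - 2 f - 2 = -2 - 2 f$)
$\left(-21 + y{\left(Q{\left(1,-1 \right)},3 \right)}\right) \left(-11 - 41\right) \left(- \frac{61}{76}\right) 17 = \left(-21 - 8\right) \left(-11 - 41\right) \left(- \frac{61}{76}\right) 17 = \left(-21 - 8\right) \left(-52\right) \left(\left(-61\right) \frac{1}{76}\right) 17 = \left(-21 - 8\right) \left(-52\right) \left(- \frac{61}{76}\right) 17 = \left(-29\right) \left(-52\right) \left(- \frac{61}{76}\right) 17 = 1508 \left(- \frac{61}{76}\right) 17 = \left(- \frac{22997}{19}\right) 17 = - \frac{390949}{19}$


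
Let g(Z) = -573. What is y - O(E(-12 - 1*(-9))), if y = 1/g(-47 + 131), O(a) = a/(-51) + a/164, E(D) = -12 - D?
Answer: -197035/1597524 ≈ -0.12334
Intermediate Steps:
O(a) = -113*a/8364 (O(a) = a*(-1/51) + a*(1/164) = -a/51 + a/164 = -113*a/8364)
y = -1/573 (y = 1/(-573) = -1/573 ≈ -0.0017452)
y - O(E(-12 - 1*(-9))) = -1/573 - (-113)*(-12 - (-12 - 1*(-9)))/8364 = -1/573 - (-113)*(-12 - (-12 + 9))/8364 = -1/573 - (-113)*(-12 - 1*(-3))/8364 = -1/573 - (-113)*(-12 + 3)/8364 = -1/573 - (-113)*(-9)/8364 = -1/573 - 1*339/2788 = -1/573 - 339/2788 = -197035/1597524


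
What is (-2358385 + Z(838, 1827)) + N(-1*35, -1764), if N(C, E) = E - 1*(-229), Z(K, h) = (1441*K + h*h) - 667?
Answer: 2184900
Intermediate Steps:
Z(K, h) = -667 + h**2 + 1441*K (Z(K, h) = (1441*K + h**2) - 667 = (h**2 + 1441*K) - 667 = -667 + h**2 + 1441*K)
N(C, E) = 229 + E (N(C, E) = E + 229 = 229 + E)
(-2358385 + Z(838, 1827)) + N(-1*35, -1764) = (-2358385 + (-667 + 1827**2 + 1441*838)) + (229 - 1764) = (-2358385 + (-667 + 3337929 + 1207558)) - 1535 = (-2358385 + 4544820) - 1535 = 2186435 - 1535 = 2184900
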